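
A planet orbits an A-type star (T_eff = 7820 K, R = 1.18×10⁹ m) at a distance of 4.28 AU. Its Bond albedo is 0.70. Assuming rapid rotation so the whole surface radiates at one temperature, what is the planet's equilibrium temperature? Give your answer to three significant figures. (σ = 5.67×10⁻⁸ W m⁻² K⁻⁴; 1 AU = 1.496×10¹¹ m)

d = 4.28 AU = 6.40×10¹¹ m.
L = 4πR_⋆²σT_⋆⁴ = 4π(1.18×10⁹)² × 5.67×10⁻⁸ × (7820)⁴ = 3.71×10²⁷ W.
S = L/(4πd²) = 720 W m⁻².
Energy balance: absorbed = emitted ⇒ πR²·S(1−A) = 4πR²·σT_eq⁴, so T_eq⁴ = S(1−A)/(4σ).
T_eq = [720 × 0.30 / (4 × 5.67×10⁻⁸)]^(1/4) = (9.53×10⁸)^(1/4) = 176 K.

T_eq ≈ 176 K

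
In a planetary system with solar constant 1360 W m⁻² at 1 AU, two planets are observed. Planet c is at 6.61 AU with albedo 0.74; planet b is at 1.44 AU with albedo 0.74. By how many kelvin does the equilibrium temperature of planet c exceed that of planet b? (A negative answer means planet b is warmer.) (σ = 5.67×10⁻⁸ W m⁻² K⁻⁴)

T_eq = [S₀(1−A)/(4σd²)]^(1/4), so T ∝ (1−A)^(1/4) / √d.
T₁ = [1360×0.26/(4×5.67×10⁻⁸×6.61²)]^(1/4) = 77.29 K.
T₂ = [1360×0.26/(4×5.67×10⁻⁸×1.44²)]^(1/4) = 165.59 K.

ΔT ≈ -88.3 K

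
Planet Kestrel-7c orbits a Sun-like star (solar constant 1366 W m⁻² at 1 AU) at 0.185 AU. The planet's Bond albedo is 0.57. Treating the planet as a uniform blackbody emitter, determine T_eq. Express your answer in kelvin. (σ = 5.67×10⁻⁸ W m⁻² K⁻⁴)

Flux at 0.185 AU: S = 1366/0.185² = 3.99×10⁴ W m⁻².
Energy balance: absorbed = emitted ⇒ πR²·S(1−A) = 4πR²·σT_eq⁴, so T_eq⁴ = S(1−A)/(4σ).
T_eq = [3.99×10⁴ × 0.43 / (4 × 5.67×10⁻⁸)]^(1/4) = (7.57×10¹⁰)^(1/4) = 524 K.

T_eq ≈ 524 K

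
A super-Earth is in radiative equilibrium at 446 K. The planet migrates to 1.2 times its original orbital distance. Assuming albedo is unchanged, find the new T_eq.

T_eq ∝ L^(1/4) · d^(−1/2).
T′ = 446 / 1.2^(1/2) = 407 K.

T_eq ≈ 407 K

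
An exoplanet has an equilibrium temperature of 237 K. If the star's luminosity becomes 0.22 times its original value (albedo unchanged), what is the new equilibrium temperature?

T_eq ∝ L^(1/4) · d^(−1/2).
T′ = 237 × 0.22^(1/4) = 162 K.

T_eq ≈ 162 K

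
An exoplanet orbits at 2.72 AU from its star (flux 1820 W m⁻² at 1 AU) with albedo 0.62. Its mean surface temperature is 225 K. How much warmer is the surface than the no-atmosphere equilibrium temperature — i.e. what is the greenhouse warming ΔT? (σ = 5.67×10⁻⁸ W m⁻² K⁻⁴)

S = 1820/2.72² = 246.0 W m⁻².
T_eq = [S(1−A)/(4σ)]^(1/4) = [246.0×0.38/(4×5.67×10⁻⁸)]^(1/4) = 142.5 K.
ΔT = T_surf − T_eq = 225 − 142.5.

ΔT ≈ 82.5 K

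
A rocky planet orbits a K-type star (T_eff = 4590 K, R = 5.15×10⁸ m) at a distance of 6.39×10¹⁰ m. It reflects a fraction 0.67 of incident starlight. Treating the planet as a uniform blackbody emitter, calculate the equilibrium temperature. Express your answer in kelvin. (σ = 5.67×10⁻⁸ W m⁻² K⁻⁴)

L = 4πR_⋆²σT_⋆⁴ = 4π(5.15×10⁸)² × 5.67×10⁻⁸ × (4590)⁴ = 8.39×10²⁵ W.
S = L/(4πd²) = 1630 W m⁻².
Energy balance: absorbed = emitted ⇒ πR²·S(1−A) = 4πR²·σT_eq⁴, so T_eq⁴ = S(1−A)/(4σ).
T_eq = [1630 × 0.33 / (4 × 5.67×10⁻⁸)]^(1/4) = (2.38×10⁹)^(1/4) = 221 K.

T_eq ≈ 221 K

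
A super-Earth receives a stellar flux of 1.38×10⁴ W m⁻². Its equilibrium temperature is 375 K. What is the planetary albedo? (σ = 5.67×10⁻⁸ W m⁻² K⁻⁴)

A ≈ 0.67

From T_eq⁴ = S(1−A)/(4σ): 1−A = 4σT_eq⁴/S.
1−A = 4 × 5.67×10⁻⁸ × (375)⁴ / 1.38×10⁴ = 0.325.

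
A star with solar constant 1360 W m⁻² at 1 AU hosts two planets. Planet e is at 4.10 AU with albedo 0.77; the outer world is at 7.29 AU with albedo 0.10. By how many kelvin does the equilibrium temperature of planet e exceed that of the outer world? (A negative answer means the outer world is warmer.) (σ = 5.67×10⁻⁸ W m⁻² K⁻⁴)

T_eq = [S₀(1−A)/(4σd²)]^(1/4), so T ∝ (1−A)^(1/4) / √d.
T₁ = [1360×0.23/(4×5.67×10⁻⁸×4.10²)]^(1/4) = 95.17 K.
T₂ = [1360×0.90/(4×5.67×10⁻⁸×7.29²)]^(1/4) = 100.39 K.

ΔT ≈ -5.2 K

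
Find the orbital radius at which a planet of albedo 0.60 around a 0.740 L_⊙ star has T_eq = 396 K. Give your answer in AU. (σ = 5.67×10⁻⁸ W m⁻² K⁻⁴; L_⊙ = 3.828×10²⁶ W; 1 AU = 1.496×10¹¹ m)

d ≈ 0.269 AU

L = 0.740 × 3.828×10²⁶ = 2.83×10²⁶ W.
From T_eq⁴ = L(1−A)/(16πσd²): d = √[L(1−A)/(16πσT_eq⁴)].
d = √[2.83×10²⁶ × 0.40 / (16π × 5.67×10⁻⁸ × (396)⁴)] = 4.02×10¹⁰ m = 0.269 AU.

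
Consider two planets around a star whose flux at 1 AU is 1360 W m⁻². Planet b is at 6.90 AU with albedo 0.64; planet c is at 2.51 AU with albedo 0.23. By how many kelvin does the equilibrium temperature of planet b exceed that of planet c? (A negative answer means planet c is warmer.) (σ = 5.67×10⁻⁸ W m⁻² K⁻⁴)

ΔT ≈ -82.5 K

T_eq = [S₀(1−A)/(4σd²)]^(1/4), so T ∝ (1−A)^(1/4) / √d.
T₁ = [1360×0.36/(4×5.67×10⁻⁸×6.90²)]^(1/4) = 82.06 K.
T₂ = [1360×0.77/(4×5.67×10⁻⁸×2.51²)]^(1/4) = 164.54 K.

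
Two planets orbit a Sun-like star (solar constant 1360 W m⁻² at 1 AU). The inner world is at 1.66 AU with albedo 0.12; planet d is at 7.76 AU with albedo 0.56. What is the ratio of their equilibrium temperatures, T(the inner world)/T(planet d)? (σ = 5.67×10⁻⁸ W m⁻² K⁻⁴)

T_eq = [S₀(1−A)/(4σd²)]^(1/4), so T ∝ (1−A)^(1/4) / √d.
T₁ = [1360×0.88/(4×5.67×10⁻⁸×1.66²)]^(1/4) = 209.19 K.
T₂ = [1360×0.44/(4×5.67×10⁻⁸×7.76²)]^(1/4) = 81.36 K.

T₁/T₂ ≈ 2.571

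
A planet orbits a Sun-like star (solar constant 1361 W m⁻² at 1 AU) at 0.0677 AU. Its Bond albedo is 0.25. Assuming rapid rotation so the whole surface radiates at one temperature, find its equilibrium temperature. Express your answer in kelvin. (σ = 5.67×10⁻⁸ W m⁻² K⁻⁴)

T_eq ≈ 995 K

Flux at 0.0677 AU: S = 1361/0.0677² = 2.97×10⁵ W m⁻².
Energy balance: absorbed = emitted ⇒ πR²·S(1−A) = 4πR²·σT_eq⁴, so T_eq⁴ = S(1−A)/(4σ).
T_eq = [2.97×10⁵ × 0.75 / (4 × 5.67×10⁻⁸)]^(1/4) = (9.82×10¹¹)^(1/4) = 995 K.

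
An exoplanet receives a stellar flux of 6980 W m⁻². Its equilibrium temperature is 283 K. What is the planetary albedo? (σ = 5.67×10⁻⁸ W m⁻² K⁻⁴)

A ≈ 0.79

From T_eq⁴ = S(1−A)/(4σ): 1−A = 4σT_eq⁴/S.
1−A = 4 × 5.67×10⁻⁸ × (283)⁴ / 6980 = 0.208.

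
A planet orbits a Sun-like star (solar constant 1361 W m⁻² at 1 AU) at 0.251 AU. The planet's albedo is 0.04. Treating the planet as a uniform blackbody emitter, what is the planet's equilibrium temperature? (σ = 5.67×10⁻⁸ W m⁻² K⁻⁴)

T_eq ≈ 550 K

Flux at 0.251 AU: S = 1361/0.251² = 2.16×10⁴ W m⁻².
Energy balance: absorbed = emitted ⇒ πR²·S(1−A) = 4πR²·σT_eq⁴, so T_eq⁴ = S(1−A)/(4σ).
T_eq = [2.16×10⁴ × 0.96 / (4 × 5.67×10⁻⁸)]^(1/4) = (9.14×10¹⁰)^(1/4) = 550 K.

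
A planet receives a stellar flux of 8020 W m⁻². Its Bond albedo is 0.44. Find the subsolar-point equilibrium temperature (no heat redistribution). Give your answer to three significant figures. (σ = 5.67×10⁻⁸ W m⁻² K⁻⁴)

At the subsolar point the surface absorbs S(1−A) and emits σT⁴ per unit area — no factor of 4, since only the local patch is in balance.
T = [8020 × 0.56 / 5.67×10⁻⁸]^(1/4) = (7.92×10¹⁰)^(1/4) = 531 K.

T_ss ≈ 531 K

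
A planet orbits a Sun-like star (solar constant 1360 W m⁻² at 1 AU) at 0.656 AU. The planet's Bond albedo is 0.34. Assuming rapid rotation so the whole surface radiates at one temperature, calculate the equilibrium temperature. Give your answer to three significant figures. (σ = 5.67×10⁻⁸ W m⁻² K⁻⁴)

Flux at 0.656 AU: S = 1360/0.656² = 3160 W m⁻².
Energy balance: absorbed = emitted ⇒ πR²·S(1−A) = 4πR²·σT_eq⁴, so T_eq⁴ = S(1−A)/(4σ).
T_eq = [3160 × 0.66 / (4 × 5.67×10⁻⁸)]^(1/4) = (9.20×10⁹)^(1/4) = 310 K.

T_eq ≈ 310 K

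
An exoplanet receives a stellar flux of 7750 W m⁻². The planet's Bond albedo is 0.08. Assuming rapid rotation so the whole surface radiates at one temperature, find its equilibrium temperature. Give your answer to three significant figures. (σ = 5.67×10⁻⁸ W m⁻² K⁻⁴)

Energy balance: absorbed = emitted ⇒ πR²·S(1−A) = 4πR²·σT_eq⁴, so T_eq⁴ = S(1−A)/(4σ).
T_eq = [7750 × 0.92 / (4 × 5.67×10⁻⁸)]^(1/4) = (3.14×10¹⁰)^(1/4) = 421 K.

T_eq ≈ 421 K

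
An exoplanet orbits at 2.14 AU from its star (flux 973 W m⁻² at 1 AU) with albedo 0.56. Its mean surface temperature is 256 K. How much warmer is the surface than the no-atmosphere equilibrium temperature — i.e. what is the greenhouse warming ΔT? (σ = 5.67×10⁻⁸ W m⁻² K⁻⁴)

ΔT ≈ 113.5 K

S = 973/2.14² = 212.5 W m⁻².
T_eq = [S(1−A)/(4σ)]^(1/4) = [212.5×0.44/(4×5.67×10⁻⁸)]^(1/4) = 142.5 K.
ΔT = T_surf − T_eq = 256 − 142.5.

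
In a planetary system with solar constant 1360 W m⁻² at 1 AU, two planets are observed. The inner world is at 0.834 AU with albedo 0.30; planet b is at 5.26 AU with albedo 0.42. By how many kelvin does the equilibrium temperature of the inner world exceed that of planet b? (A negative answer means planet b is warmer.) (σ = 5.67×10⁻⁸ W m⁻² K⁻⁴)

ΔT ≈ 172.8 K

T_eq = [S₀(1−A)/(4σd²)]^(1/4), so T ∝ (1−A)^(1/4) / √d.
T₁ = [1360×0.70/(4×5.67×10⁻⁸×0.834²)]^(1/4) = 278.72 K.
T₂ = [1360×0.58/(4×5.67×10⁻⁸×5.26²)]^(1/4) = 105.89 K.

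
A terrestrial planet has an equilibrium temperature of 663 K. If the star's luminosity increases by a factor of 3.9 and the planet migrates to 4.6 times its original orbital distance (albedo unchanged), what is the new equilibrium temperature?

T_eq ∝ L^(1/4) · d^(−1/2).
T′ = 663 × 3.9^(1/4) / 4.6^(1/2) = 434 K.

T_eq ≈ 434 K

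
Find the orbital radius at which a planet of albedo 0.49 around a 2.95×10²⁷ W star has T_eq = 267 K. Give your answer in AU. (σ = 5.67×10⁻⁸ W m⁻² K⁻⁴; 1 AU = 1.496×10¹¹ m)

From T_eq⁴ = L(1−A)/(16πσd²): d = √[L(1−A)/(16πσT_eq⁴)].
d = √[2.95×10²⁷ × 0.51 / (16π × 5.67×10⁻⁸ × (267)⁴)] = 3.22×10¹¹ m = 2.15 AU.

d ≈ 2.15 AU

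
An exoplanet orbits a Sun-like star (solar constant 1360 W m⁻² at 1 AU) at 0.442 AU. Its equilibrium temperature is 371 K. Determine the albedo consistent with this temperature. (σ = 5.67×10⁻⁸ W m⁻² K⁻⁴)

A ≈ 0.38

Flux at 0.442 AU: S = 1360/0.442² = 6960 W m⁻².
From T_eq⁴ = S(1−A)/(4σ): 1−A = 4σT_eq⁴/S.
1−A = 4 × 5.67×10⁻⁸ × (371)⁴ / 6960 = 0.617.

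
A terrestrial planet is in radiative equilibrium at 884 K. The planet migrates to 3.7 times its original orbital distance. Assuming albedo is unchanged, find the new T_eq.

T_eq ≈ 460 K

T_eq ∝ L^(1/4) · d^(−1/2).
T′ = 884 / 3.7^(1/2) = 460 K.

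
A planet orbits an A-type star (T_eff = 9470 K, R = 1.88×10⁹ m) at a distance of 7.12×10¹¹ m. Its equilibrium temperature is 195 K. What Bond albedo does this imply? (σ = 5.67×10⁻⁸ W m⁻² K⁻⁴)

L = 4πR_⋆²σT_⋆⁴ = 4π(1.88×10⁹)² × 5.67×10⁻⁸ × (9470)⁴ = 2.03×10²⁸ W.
S = L/(4πd²) = 3180 W m⁻².
From T_eq⁴ = S(1−A)/(4σ): 1−A = 4σT_eq⁴/S.
1−A = 4 × 5.67×10⁻⁸ × (195)⁴ / 3180 = 0.103.

A ≈ 0.90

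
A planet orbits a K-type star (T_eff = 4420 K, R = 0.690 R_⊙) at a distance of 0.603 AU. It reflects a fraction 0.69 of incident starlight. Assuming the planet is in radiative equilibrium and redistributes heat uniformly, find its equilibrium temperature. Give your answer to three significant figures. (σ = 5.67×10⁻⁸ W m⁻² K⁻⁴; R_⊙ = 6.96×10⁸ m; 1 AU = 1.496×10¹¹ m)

R_⋆ = 0.690 × 6.96×10⁸ = 4.80×10⁸ m.
d = 0.603 AU = 9.02×10¹⁰ m.
L = 4πR_⋆²σT_⋆⁴ = 4π(4.80×10⁸)² × 5.67×10⁻⁸ × (4420)⁴ = 6.27×10²⁵ W.
S = L/(4πd²) = 613 W m⁻².
Energy balance: absorbed = emitted ⇒ πR²·S(1−A) = 4πR²·σT_eq⁴, so T_eq⁴ = S(1−A)/(4σ).
T_eq = [613 × 0.31 / (4 × 5.67×10⁻⁸)]^(1/4) = (8.38×10⁸)^(1/4) = 170 K.

T_eq ≈ 170 K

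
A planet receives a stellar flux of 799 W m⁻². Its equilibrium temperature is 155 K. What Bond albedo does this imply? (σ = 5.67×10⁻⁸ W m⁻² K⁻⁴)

From T_eq⁴ = S(1−A)/(4σ): 1−A = 4σT_eq⁴/S.
1−A = 4 × 5.67×10⁻⁸ × (155)⁴ / 799 = 0.164.

A ≈ 0.84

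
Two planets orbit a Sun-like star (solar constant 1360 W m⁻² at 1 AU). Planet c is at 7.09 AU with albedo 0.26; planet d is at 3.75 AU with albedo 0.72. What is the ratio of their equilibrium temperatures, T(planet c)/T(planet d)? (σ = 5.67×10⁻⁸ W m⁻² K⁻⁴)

T₁/T₂ ≈ 0.927

T_eq = [S₀(1−A)/(4σd²)]^(1/4), so T ∝ (1−A)^(1/4) / √d.
T₁ = [1360×0.74/(4×5.67×10⁻⁸×7.09²)]^(1/4) = 96.93 K.
T₂ = [1360×0.28/(4×5.67×10⁻⁸×3.75²)]^(1/4) = 104.53 K.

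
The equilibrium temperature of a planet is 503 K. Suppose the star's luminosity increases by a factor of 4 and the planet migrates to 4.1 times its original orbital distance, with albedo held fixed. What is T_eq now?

T_eq ∝ L^(1/4) · d^(−1/2).
T′ = 503 × 4^(1/4) / 4.1^(1/2) = 351 K.

T_eq ≈ 351 K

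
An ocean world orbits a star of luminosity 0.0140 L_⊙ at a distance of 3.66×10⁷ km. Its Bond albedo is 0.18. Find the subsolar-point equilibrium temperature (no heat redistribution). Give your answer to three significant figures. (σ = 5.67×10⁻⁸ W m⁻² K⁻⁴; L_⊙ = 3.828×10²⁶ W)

T_ss ≈ 260 K

d = 3.66×10⁷ km = 3.66×10¹⁰ m.
L = 0.0140 × 3.828×10²⁶ = 5.36×10²⁴ W.
Flux: S = L/(4πd²) = 5.36×10²⁴/(4π×(3.66×10¹⁰)²) = 318 W m⁻².
At the subsolar point the surface absorbs S(1−A) and emits σT⁴ per unit area — no factor of 4, since only the local patch is in balance.
T = [318 × 0.82 / 5.67×10⁻⁸]^(1/4) = (4.60×10⁹)^(1/4) = 260 K.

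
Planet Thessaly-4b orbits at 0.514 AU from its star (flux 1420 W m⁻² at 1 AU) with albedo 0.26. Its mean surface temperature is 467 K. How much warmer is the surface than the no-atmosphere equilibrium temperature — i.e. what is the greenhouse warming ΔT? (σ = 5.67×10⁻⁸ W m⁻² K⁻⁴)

ΔT ≈ 103.1 K

S = 1420/0.514² = 5375 W m⁻².
T_eq = [S(1−A)/(4σ)]^(1/4) = [5375×0.74/(4×5.67×10⁻⁸)]^(1/4) = 363.9 K.
ΔT = T_surf − T_eq = 467 − 363.9.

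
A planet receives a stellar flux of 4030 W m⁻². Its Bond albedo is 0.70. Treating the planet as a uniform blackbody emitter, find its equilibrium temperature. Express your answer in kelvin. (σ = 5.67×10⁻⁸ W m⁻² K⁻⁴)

T_eq ≈ 270 K

Energy balance: absorbed = emitted ⇒ πR²·S(1−A) = 4πR²·σT_eq⁴, so T_eq⁴ = S(1−A)/(4σ).
T_eq = [4030 × 0.30 / (4 × 5.67×10⁻⁸)]^(1/4) = (5.33×10⁹)^(1/4) = 270 K.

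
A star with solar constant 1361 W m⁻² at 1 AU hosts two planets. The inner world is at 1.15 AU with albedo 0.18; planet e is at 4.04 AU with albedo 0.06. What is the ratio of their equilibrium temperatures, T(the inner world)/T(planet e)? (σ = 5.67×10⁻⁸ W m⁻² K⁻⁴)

T_eq = [S₀(1−A)/(4σd²)]^(1/4), so T ∝ (1−A)^(1/4) / √d.
T₁ = [1361×0.82/(4×5.67×10⁻⁸×1.15²)]^(1/4) = 246.98 K.
T₂ = [1361×0.94/(4×5.67×10⁻⁸×4.04²)]^(1/4) = 136.35 K.

T₁/T₂ ≈ 1.811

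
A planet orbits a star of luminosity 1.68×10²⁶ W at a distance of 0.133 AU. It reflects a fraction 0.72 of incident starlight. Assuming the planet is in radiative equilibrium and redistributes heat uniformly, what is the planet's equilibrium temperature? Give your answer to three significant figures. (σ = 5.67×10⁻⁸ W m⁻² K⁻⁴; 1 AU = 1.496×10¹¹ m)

T_eq ≈ 452 K

d = 0.133 AU = 1.99×10¹⁰ m.
Flux: S = L/(4πd²) = 1.68×10²⁶/(4π×(1.99×10¹⁰)²) = 3.38×10⁴ W m⁻².
Energy balance: absorbed = emitted ⇒ πR²·S(1−A) = 4πR²·σT_eq⁴, so T_eq⁴ = S(1−A)/(4σ).
T_eq = [3.38×10⁴ × 0.28 / (4 × 5.67×10⁻⁸)]^(1/4) = (4.17×10¹⁰)^(1/4) = 452 K.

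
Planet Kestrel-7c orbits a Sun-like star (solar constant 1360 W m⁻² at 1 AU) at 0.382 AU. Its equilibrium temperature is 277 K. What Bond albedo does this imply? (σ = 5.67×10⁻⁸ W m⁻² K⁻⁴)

A ≈ 0.86

Flux at 0.382 AU: S = 1360/0.382² = 9320 W m⁻².
From T_eq⁴ = S(1−A)/(4σ): 1−A = 4σT_eq⁴/S.
1−A = 4 × 5.67×10⁻⁸ × (277)⁴ / 9320 = 0.143.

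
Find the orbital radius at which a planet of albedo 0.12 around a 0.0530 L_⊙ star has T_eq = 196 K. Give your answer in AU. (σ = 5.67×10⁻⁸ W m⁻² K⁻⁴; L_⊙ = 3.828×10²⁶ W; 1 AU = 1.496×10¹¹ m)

d ≈ 0.436 AU

L = 0.0530 × 3.828×10²⁶ = 2.03×10²⁵ W.
From T_eq⁴ = L(1−A)/(16πσd²): d = √[L(1−A)/(16πσT_eq⁴)].
d = √[2.03×10²⁵ × 0.88 / (16π × 5.67×10⁻⁸ × (196)⁴)] = 6.52×10¹⁰ m = 0.436 AU.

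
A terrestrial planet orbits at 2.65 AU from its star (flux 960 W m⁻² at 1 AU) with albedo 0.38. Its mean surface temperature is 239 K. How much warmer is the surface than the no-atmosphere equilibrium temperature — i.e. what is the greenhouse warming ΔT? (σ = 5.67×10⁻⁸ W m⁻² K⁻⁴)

ΔT ≈ 100.0 K

S = 960/2.65² = 136.7 W m⁻².
T_eq = [S(1−A)/(4σ)]^(1/4) = [136.7×0.62/(4×5.67×10⁻⁸)]^(1/4) = 139.0 K.
ΔT = T_surf − T_eq = 239 − 139.0.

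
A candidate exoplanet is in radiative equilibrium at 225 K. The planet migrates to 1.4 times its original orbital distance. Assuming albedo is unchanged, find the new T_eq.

T_eq ∝ L^(1/4) · d^(−1/2).
T′ = 225 / 1.4^(1/2) = 190 K.

T_eq ≈ 190 K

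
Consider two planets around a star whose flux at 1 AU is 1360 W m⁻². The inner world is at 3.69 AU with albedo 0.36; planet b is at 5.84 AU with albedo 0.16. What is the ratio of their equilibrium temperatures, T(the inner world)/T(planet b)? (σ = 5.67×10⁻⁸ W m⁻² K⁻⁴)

T_eq = [S₀(1−A)/(4σd²)]^(1/4), so T ∝ (1−A)^(1/4) / √d.
T₁ = [1360×0.64/(4×5.67×10⁻⁸×3.69²)]^(1/4) = 129.57 K.
T₂ = [1360×0.84/(4×5.67×10⁻⁸×5.84²)]^(1/4) = 110.24 K.

T₁/T₂ ≈ 1.175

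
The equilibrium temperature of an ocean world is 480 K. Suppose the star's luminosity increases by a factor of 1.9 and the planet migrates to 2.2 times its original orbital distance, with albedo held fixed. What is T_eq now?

T_eq ≈ 380 K

T_eq ∝ L^(1/4) · d^(−1/2).
T′ = 480 × 1.9^(1/4) / 2.2^(1/2) = 380 K.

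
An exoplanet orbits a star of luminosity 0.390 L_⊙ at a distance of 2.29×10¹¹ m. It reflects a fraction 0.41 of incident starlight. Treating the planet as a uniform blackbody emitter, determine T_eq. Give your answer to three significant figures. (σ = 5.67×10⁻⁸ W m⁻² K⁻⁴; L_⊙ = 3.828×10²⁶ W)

T_eq ≈ 156 K

L = 0.390 × 3.828×10²⁶ = 1.49×10²⁶ W.
Flux: S = L/(4πd²) = 1.49×10²⁶/(4π×(2.29×10¹¹)²) = 227 W m⁻².
Energy balance: absorbed = emitted ⇒ πR²·S(1−A) = 4πR²·σT_eq⁴, so T_eq⁴ = S(1−A)/(4σ).
T_eq = [227 × 0.59 / (4 × 5.67×10⁻⁸)]^(1/4) = (5.89×10⁸)^(1/4) = 156 K.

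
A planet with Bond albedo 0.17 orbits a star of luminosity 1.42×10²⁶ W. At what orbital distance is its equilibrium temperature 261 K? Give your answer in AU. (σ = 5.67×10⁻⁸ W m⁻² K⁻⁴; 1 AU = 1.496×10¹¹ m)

d ≈ 0.631 AU

From T_eq⁴ = L(1−A)/(16πσd²): d = √[L(1−A)/(16πσT_eq⁴)].
d = √[1.42×10²⁶ × 0.83 / (16π × 5.67×10⁻⁸ × (261)⁴)] = 9.44×10¹⁰ m = 0.631 AU.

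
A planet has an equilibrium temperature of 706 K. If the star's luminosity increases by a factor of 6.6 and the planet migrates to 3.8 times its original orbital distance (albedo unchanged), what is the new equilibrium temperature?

T_eq ≈ 580 K

T_eq ∝ L^(1/4) · d^(−1/2).
T′ = 706 × 6.6^(1/4) / 3.8^(1/2) = 580 K.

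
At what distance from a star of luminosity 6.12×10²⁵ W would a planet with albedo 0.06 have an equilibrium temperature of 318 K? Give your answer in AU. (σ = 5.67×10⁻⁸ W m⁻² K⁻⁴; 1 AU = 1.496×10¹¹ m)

d ≈ 0.297 AU

From T_eq⁴ = L(1−A)/(16πσd²): d = √[L(1−A)/(16πσT_eq⁴)].
d = √[6.12×10²⁵ × 0.94 / (16π × 5.67×10⁻⁸ × (318)⁴)] = 4.44×10¹⁰ m = 0.297 AU.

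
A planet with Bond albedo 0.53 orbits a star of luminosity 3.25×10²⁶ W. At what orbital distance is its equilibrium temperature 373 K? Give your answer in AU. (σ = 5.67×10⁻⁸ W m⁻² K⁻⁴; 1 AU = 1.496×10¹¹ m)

From T_eq⁴ = L(1−A)/(16πσd²): d = √[L(1−A)/(16πσT_eq⁴)].
d = √[3.25×10²⁶ × 0.47 / (16π × 5.67×10⁻⁸ × (373)⁴)] = 5.26×10¹⁰ m = 0.352 AU.

d ≈ 0.352 AU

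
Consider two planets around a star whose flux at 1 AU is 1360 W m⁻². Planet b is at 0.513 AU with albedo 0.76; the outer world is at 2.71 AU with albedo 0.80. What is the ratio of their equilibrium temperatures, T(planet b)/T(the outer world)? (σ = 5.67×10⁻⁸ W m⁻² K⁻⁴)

T_eq = [S₀(1−A)/(4σd²)]^(1/4), so T ∝ (1−A)^(1/4) / √d.
T₁ = [1360×0.24/(4×5.67×10⁻⁸×0.513²)]^(1/4) = 271.94 K.
T₂ = [1360×0.20/(4×5.67×10⁻⁸×2.71²)]^(1/4) = 113.04 K.

T₁/T₂ ≈ 2.406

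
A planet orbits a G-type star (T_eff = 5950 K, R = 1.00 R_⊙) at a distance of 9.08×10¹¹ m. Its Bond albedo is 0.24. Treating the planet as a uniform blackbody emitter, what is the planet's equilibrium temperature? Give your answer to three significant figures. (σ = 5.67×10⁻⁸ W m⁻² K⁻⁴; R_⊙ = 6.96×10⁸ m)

R_⋆ = 1.00 × 6.96×10⁸ = 6.96×10⁸ m.
L = 4πR_⋆²σT_⋆⁴ = 4π(6.96×10⁸)² × 5.67×10⁻⁸ × (5950)⁴ = 4.33×10²⁶ W.
S = L/(4πd²) = 41.8 W m⁻².
Energy balance: absorbed = emitted ⇒ πR²·S(1−A) = 4πR²·σT_eq⁴, so T_eq⁴ = S(1−A)/(4σ).
T_eq = [41.8 × 0.76 / (4 × 5.67×10⁻⁸)]^(1/4) = (1.40×10⁸)^(1/4) = 109 K.

T_eq ≈ 109 K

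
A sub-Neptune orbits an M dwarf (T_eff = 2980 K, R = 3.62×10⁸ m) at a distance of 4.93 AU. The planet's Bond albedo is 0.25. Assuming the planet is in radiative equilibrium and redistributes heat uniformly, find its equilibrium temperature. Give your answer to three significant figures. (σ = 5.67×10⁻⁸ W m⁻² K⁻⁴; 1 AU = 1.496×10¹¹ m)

T_eq ≈ 43.4 K

d = 4.93 AU = 7.38×10¹¹ m.
L = 4πR_⋆²σT_⋆⁴ = 4π(3.62×10⁸)² × 5.67×10⁻⁸ × (2980)⁴ = 7.36×10²⁴ W.
S = L/(4πd²) = 1.08 W m⁻².
Energy balance: absorbed = emitted ⇒ πR²·S(1−A) = 4πR²·σT_eq⁴, so T_eq⁴ = S(1−A)/(4σ).
T_eq = [1.08 × 0.75 / (4 × 5.67×10⁻⁸)]^(1/4) = (3.56×10⁶)^(1/4) = 43.4 K.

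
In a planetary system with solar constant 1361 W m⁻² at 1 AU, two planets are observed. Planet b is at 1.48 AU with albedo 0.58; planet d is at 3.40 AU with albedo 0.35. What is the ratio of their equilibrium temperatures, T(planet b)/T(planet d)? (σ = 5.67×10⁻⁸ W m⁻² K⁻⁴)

T₁/T₂ ≈ 1.359

T_eq = [S₀(1−A)/(4σd²)]^(1/4), so T ∝ (1−A)^(1/4) / √d.
T₁ = [1361×0.42/(4×5.67×10⁻⁸×1.48²)]^(1/4) = 184.18 K.
T₂ = [1361×0.65/(4×5.67×10⁻⁸×3.40²)]^(1/4) = 135.53 K.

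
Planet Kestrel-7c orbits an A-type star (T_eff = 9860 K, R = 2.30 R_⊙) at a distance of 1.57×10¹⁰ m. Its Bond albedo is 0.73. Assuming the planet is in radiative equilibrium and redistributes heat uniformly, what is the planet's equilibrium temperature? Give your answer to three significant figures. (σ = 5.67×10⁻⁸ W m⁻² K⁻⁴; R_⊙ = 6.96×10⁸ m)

R_⋆ = 2.30 × 6.96×10⁸ = 1.60×10⁹ m.
L = 4πR_⋆²σT_⋆⁴ = 4π(1.60×10⁹)² × 5.67×10⁻⁸ × (9860)⁴ = 1.73×10²⁸ W.
S = L/(4πd²) = 5.57×10⁶ W m⁻².
Energy balance: absorbed = emitted ⇒ πR²·S(1−A) = 4πR²·σT_eq⁴, so T_eq⁴ = S(1−A)/(4σ).
T_eq = [5.57×10⁶ × 0.27 / (4 × 5.67×10⁻⁸)]^(1/4) = (6.63×10¹²)^(1/4) = 1600 K.

T_eq ≈ 1600 K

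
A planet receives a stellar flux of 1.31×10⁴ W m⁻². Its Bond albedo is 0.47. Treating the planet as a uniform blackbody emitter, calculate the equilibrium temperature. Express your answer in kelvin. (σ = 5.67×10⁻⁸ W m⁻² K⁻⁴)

T_eq ≈ 418 K

Energy balance: absorbed = emitted ⇒ πR²·S(1−A) = 4πR²·σT_eq⁴, so T_eq⁴ = S(1−A)/(4σ).
T_eq = [1.31×10⁴ × 0.53 / (4 × 5.67×10⁻⁸)]^(1/4) = (3.06×10¹⁰)^(1/4) = 418 K.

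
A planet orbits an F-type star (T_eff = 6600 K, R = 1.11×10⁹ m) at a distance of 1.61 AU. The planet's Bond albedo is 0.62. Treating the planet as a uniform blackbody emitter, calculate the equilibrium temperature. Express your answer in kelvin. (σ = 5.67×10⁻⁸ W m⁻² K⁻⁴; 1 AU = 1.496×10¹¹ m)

T_eq ≈ 249 K

d = 1.61 AU = 2.41×10¹¹ m.
L = 4πR_⋆²σT_⋆⁴ = 4π(1.11×10⁹)² × 5.67×10⁻⁸ × (6600)⁴ = 1.67×10²⁷ W.
S = L/(4πd²) = 2290 W m⁻².
Energy balance: absorbed = emitted ⇒ πR²·S(1−A) = 4πR²·σT_eq⁴, so T_eq⁴ = S(1−A)/(4σ).
T_eq = [2290 × 0.38 / (4 × 5.67×10⁻⁸)]^(1/4) = (3.83×10⁹)^(1/4) = 249 K.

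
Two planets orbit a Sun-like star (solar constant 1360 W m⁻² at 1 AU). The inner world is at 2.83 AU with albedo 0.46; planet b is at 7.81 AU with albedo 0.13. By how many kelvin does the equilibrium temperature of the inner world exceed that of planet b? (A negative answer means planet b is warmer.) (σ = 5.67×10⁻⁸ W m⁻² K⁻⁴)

T_eq = [S₀(1−A)/(4σd²)]^(1/4), so T ∝ (1−A)^(1/4) / √d.
T₁ = [1360×0.54/(4×5.67×10⁻⁸×2.83²)]^(1/4) = 141.80 K.
T₂ = [1360×0.87/(4×5.67×10⁻⁸×7.81²)]^(1/4) = 96.17 K.

ΔT ≈ 45.6 K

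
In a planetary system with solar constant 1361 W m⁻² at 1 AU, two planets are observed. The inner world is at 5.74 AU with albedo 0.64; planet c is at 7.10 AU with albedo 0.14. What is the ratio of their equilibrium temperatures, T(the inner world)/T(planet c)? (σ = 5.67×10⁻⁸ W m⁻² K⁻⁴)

T_eq = [S₀(1−A)/(4σd²)]^(1/4), so T ∝ (1−A)^(1/4) / √d.
T₁ = [1361×0.36/(4×5.67×10⁻⁸×5.74²)]^(1/4) = 89.99 K.
T₂ = [1361×0.86/(4×5.67×10⁻⁸×7.10²)]^(1/4) = 100.59 K.

T₁/T₂ ≈ 0.895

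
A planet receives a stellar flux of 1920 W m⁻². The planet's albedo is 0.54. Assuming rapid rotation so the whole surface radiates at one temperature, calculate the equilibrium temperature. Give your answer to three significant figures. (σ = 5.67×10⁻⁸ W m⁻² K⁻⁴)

T_eq ≈ 250 K

Energy balance: absorbed = emitted ⇒ πR²·S(1−A) = 4πR²·σT_eq⁴, so T_eq⁴ = S(1−A)/(4σ).
T_eq = [1920 × 0.46 / (4 × 5.67×10⁻⁸)]^(1/4) = (3.89×10⁹)^(1/4) = 250 K.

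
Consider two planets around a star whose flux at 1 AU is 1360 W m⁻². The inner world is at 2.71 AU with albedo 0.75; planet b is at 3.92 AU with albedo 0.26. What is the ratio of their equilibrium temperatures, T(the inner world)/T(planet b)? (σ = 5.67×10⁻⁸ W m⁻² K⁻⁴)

T₁/T₂ ≈ 0.917

T_eq = [S₀(1−A)/(4σd²)]^(1/4), so T ∝ (1−A)^(1/4) / √d.
T₁ = [1360×0.25/(4×5.67×10⁻⁸×2.71²)]^(1/4) = 119.53 K.
T₂ = [1360×0.74/(4×5.67×10⁻⁸×3.92²)]^(1/4) = 130.36 K.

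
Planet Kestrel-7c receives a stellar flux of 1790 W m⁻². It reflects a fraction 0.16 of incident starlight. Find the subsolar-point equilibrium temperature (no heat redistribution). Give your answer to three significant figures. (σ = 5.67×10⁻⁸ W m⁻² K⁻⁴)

At the subsolar point the surface absorbs S(1−A) and emits σT⁴ per unit area — no factor of 4, since only the local patch is in balance.
T = [1790 × 0.84 / 5.67×10⁻⁸]^(1/4) = (2.65×10¹⁰)^(1/4) = 404 K.

T_ss ≈ 404 K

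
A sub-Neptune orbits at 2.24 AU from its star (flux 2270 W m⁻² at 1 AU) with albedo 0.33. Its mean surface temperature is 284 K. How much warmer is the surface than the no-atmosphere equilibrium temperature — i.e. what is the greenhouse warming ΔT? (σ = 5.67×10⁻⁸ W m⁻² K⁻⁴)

ΔT ≈ 92.8 K

S = 2270/2.24² = 452.4 W m⁻².
T_eq = [S(1−A)/(4σ)]^(1/4) = [452.4×0.67/(4×5.67×10⁻⁸)]^(1/4) = 191.2 K.
ΔT = T_surf − T_eq = 284 − 191.2.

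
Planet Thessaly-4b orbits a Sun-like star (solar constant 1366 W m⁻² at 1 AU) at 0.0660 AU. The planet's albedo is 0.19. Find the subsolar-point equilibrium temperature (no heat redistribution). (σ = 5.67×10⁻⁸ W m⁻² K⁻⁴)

Flux at 0.0660 AU: S = 1366/0.0660² = 3.14×10⁵ W m⁻².
At the subsolar point the surface absorbs S(1−A) and emits σT⁴ per unit area — no factor of 4, since only the local patch is in balance.
T = [3.14×10⁵ × 0.81 / 5.67×10⁻⁸]^(1/4) = (4.48×10¹²)^(1/4) = 1450 K.

T_ss ≈ 1450 K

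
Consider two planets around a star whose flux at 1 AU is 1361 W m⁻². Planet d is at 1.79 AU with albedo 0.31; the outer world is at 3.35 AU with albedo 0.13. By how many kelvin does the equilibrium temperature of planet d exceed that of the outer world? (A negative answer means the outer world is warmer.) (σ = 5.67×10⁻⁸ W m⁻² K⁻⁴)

ΔT ≈ 42.7 K

T_eq = [S₀(1−A)/(4σd²)]^(1/4), so T ∝ (1−A)^(1/4) / √d.
T₁ = [1361×0.69/(4×5.67×10⁻⁸×1.79²)]^(1/4) = 189.60 K.
T₂ = [1361×0.87/(4×5.67×10⁻⁸×3.35²)]^(1/4) = 146.86 K.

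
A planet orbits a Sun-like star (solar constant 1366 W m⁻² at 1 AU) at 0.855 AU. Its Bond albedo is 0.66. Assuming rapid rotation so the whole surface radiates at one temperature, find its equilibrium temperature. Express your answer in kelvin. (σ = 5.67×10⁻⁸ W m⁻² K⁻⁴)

Flux at 0.855 AU: S = 1366/0.855² = 1870 W m⁻².
Energy balance: absorbed = emitted ⇒ πR²·S(1−A) = 4πR²·σT_eq⁴, so T_eq⁴ = S(1−A)/(4σ).
T_eq = [1870 × 0.34 / (4 × 5.67×10⁻⁸)]^(1/4) = (2.80×10⁹)^(1/4) = 230 K.

T_eq ≈ 230 K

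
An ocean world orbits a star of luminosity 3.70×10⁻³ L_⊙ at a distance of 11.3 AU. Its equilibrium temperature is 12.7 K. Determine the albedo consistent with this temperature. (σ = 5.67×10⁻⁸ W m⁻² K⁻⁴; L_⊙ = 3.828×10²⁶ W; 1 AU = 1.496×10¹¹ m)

d = 11.3 AU = 1.69×10¹² m.
L = 3.70×10⁻³ × 3.828×10²⁶ = 1.42×10²⁴ W.
Flux: S = L/(4πd²) = 1.42×10²⁴/(4π×(1.69×10¹²)²) = 0.0394 W m⁻².
From T_eq⁴ = S(1−A)/(4σ): 1−A = 4σT_eq⁴/S.
1−A = 4 × 5.67×10⁻⁸ × (12.7)⁴ / 0.0394 = 0.150.

A ≈ 0.85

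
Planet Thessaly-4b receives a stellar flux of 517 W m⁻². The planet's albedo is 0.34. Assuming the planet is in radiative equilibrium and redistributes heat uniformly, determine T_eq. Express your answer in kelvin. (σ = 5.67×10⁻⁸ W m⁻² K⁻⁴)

Energy balance: absorbed = emitted ⇒ πR²·S(1−A) = 4πR²·σT_eq⁴, so T_eq⁴ = S(1−A)/(4σ).
T_eq = [517 × 0.66 / (4 × 5.67×10⁻⁸)]^(1/4) = (1.50×10⁹)^(1/4) = 197 K.

T_eq ≈ 197 K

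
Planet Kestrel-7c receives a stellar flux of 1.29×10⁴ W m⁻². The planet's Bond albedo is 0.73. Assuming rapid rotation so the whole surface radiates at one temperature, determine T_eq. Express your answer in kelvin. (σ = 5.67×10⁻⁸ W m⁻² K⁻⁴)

T_eq ≈ 352 K

Energy balance: absorbed = emitted ⇒ πR²·S(1−A) = 4πR²·σT_eq⁴, so T_eq⁴ = S(1−A)/(4σ).
T_eq = [1.29×10⁴ × 0.27 / (4 × 5.67×10⁻⁸)]^(1/4) = (1.54×10¹⁰)^(1/4) = 352 K.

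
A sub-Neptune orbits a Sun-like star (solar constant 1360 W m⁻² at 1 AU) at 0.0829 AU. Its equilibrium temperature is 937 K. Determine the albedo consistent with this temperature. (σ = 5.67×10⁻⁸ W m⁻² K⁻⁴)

Flux at 0.0829 AU: S = 1360/0.0829² = 1.98×10⁵ W m⁻².
From T_eq⁴ = S(1−A)/(4σ): 1−A = 4σT_eq⁴/S.
1−A = 4 × 5.67×10⁻⁸ × (937)⁴ / 1.98×10⁵ = 0.883.

A ≈ 0.12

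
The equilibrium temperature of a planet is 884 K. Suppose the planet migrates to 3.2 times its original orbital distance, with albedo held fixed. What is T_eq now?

T_eq ≈ 494 K

T_eq ∝ L^(1/4) · d^(−1/2).
T′ = 884 / 3.2^(1/2) = 494 K.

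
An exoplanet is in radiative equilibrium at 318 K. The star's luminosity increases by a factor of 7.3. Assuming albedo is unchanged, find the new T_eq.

T_eq ≈ 523 K

T_eq ∝ L^(1/4) · d^(−1/2).
T′ = 318 × 7.3^(1/4) = 523 K.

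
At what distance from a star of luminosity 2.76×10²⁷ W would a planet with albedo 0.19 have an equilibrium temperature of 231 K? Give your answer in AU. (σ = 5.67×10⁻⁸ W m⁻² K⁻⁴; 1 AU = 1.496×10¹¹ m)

d ≈ 3.51 AU

From T_eq⁴ = L(1−A)/(16πσd²): d = √[L(1−A)/(16πσT_eq⁴)].
d = √[2.76×10²⁷ × 0.81 / (16π × 5.67×10⁻⁸ × (231)⁴)] = 5.25×10¹¹ m = 3.51 AU.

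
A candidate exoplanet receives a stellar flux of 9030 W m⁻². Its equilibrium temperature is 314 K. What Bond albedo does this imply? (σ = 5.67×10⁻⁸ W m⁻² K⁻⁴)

A ≈ 0.76

From T_eq⁴ = S(1−A)/(4σ): 1−A = 4σT_eq⁴/S.
1−A = 4 × 5.67×10⁻⁸ × (314)⁴ / 9030 = 0.244.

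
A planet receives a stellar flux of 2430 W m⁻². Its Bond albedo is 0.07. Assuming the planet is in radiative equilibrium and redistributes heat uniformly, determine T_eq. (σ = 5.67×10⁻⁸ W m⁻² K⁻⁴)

Energy balance: absorbed = emitted ⇒ πR²·S(1−A) = 4πR²·σT_eq⁴, so T_eq⁴ = S(1−A)/(4σ).
T_eq = [2430 × 0.93 / (4 × 5.67×10⁻⁸)]^(1/4) = (9.96×10⁹)^(1/4) = 316 K.

T_eq ≈ 316 K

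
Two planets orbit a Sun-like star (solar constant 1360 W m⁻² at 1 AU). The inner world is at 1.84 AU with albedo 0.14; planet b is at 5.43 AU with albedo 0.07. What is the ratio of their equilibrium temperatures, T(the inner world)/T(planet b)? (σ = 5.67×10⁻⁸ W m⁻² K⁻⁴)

T_eq = [S₀(1−A)/(4σd²)]^(1/4), so T ∝ (1−A)^(1/4) / √d.
T₁ = [1360×0.86/(4×5.67×10⁻⁸×1.84²)]^(1/4) = 197.56 K.
T₂ = [1360×0.93/(4×5.67×10⁻⁸×5.43²)]^(1/4) = 117.27 K.

T₁/T₂ ≈ 1.685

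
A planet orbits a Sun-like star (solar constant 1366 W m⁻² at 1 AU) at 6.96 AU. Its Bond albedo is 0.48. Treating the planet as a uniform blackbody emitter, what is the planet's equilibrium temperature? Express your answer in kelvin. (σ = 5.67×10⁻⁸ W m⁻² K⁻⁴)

T_eq ≈ 89.7 K

Flux at 6.96 AU: S = 1366/6.96² = 28.2 W m⁻².
Energy balance: absorbed = emitted ⇒ πR²·S(1−A) = 4πR²·σT_eq⁴, so T_eq⁴ = S(1−A)/(4σ).
T_eq = [28.2 × 0.52 / (4 × 5.67×10⁻⁸)]^(1/4) = (6.47×10⁷)^(1/4) = 89.7 K.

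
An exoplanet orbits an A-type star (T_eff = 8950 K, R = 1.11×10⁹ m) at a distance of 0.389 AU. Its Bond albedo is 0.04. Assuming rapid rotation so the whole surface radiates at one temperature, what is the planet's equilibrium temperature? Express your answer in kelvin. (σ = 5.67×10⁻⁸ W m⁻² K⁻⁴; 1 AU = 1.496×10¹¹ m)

T_eq ≈ 865 K

d = 0.389 AU = 5.82×10¹⁰ m.
L = 4πR_⋆²σT_⋆⁴ = 4π(1.11×10⁹)² × 5.67×10⁻⁸ × (8950)⁴ = 5.63×10²⁷ W.
S = L/(4πd²) = 1.32×10⁵ W m⁻².
Energy balance: absorbed = emitted ⇒ πR²·S(1−A) = 4πR²·σT_eq⁴, so T_eq⁴ = S(1−A)/(4σ).
T_eq = [1.32×10⁵ × 0.96 / (4 × 5.67×10⁻⁸)]^(1/4) = (5.60×10¹¹)^(1/4) = 865 K.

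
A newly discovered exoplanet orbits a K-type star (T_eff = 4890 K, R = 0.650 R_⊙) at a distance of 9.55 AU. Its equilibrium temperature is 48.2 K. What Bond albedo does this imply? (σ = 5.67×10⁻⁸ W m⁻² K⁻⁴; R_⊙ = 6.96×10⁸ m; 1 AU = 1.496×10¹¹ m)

R_⋆ = 0.650 × 6.96×10⁸ = 4.52×10⁸ m.
d = 9.55 AU = 1.43×10¹² m.
L = 4πR_⋆²σT_⋆⁴ = 4π(4.52×10⁸)² × 5.67×10⁻⁸ × (4890)⁴ = 8.34×10²⁵ W.
S = L/(4πd²) = 3.25 W m⁻².
From T_eq⁴ = S(1−A)/(4σ): 1−A = 4σT_eq⁴/S.
1−A = 4 × 5.67×10⁻⁸ × (48.2)⁴ / 3.25 = 0.377.

A ≈ 0.62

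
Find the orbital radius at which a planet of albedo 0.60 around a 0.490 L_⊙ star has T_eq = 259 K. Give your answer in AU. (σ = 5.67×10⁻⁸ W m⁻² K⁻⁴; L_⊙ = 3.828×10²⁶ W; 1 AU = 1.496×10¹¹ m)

d ≈ 0.511 AU

L = 0.490 × 3.828×10²⁶ = 1.88×10²⁶ W.
From T_eq⁴ = L(1−A)/(16πσd²): d = √[L(1−A)/(16πσT_eq⁴)].
d = √[1.88×10²⁶ × 0.40 / (16π × 5.67×10⁻⁸ × (259)⁴)] = 7.65×10¹⁰ m = 0.511 AU.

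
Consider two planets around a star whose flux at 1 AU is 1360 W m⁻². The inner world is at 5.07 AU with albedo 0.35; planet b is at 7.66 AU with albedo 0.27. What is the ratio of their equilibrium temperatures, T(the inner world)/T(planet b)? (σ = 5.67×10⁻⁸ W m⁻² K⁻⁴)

T_eq = [S₀(1−A)/(4σd²)]^(1/4), so T ∝ (1−A)^(1/4) / √d.
T₁ = [1360×0.65/(4×5.67×10⁻⁸×5.07²)]^(1/4) = 110.97 K.
T₂ = [1360×0.73/(4×5.67×10⁻⁸×7.66²)]^(1/4) = 92.94 K.

T₁/T₂ ≈ 1.194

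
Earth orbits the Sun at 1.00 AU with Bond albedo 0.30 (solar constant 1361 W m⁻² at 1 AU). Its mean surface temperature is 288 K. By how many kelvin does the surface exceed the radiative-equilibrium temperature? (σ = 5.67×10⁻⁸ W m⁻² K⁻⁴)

S = 1361/1.00² = 1361 W m⁻².
T_eq = [S(1−A)/(4σ)]^(1/4) = [1361×0.70/(4×5.67×10⁻⁸)]^(1/4) = 254.6 K.
ΔT = T_surf − T_eq = 288 − 254.6.

ΔT ≈ 33.4 K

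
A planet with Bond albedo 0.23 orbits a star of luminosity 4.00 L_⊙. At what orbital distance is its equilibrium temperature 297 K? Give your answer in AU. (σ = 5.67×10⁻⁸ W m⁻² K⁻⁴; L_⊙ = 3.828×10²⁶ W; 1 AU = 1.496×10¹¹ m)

L = 4.00 × 3.828×10²⁶ = 1.53×10²⁷ W.
From T_eq⁴ = L(1−A)/(16πσd²): d = √[L(1−A)/(16πσT_eq⁴)].
d = √[1.53×10²⁷ × 0.77 / (16π × 5.67×10⁻⁸ × (297)⁴)] = 2.31×10¹¹ m = 1.54 AU.

d ≈ 1.54 AU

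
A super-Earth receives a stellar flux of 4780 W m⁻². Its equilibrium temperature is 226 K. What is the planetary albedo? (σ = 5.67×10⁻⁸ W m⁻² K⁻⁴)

From T_eq⁴ = S(1−A)/(4σ): 1−A = 4σT_eq⁴/S.
1−A = 4 × 5.67×10⁻⁸ × (226)⁴ / 4780 = 0.124.

A ≈ 0.88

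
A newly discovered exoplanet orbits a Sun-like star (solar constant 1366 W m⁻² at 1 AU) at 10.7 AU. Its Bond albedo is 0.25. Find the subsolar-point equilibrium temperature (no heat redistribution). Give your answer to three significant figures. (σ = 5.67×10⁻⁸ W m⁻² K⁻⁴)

T_ss ≈ 112 K

Flux at 10.7 AU: S = 1366/10.7² = 11.9 W m⁻².
At the subsolar point the surface absorbs S(1−A) and emits σT⁴ per unit area — no factor of 4, since only the local patch is in balance.
T = [11.9 × 0.75 / 5.67×10⁻⁸]^(1/4) = (1.58×10⁸)^(1/4) = 112 K.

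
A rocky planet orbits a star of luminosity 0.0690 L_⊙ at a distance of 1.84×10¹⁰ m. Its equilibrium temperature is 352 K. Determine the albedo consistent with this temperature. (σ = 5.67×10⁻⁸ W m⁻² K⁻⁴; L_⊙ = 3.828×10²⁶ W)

L = 0.0690 × 3.828×10²⁶ = 2.64×10²⁵ W.
Flux: S = L/(4πd²) = 2.64×10²⁵/(4π×(1.84×10¹⁰)²) = 6210 W m⁻².
From T_eq⁴ = S(1−A)/(4σ): 1−A = 4σT_eq⁴/S.
1−A = 4 × 5.67×10⁻⁸ × (352)⁴ / 6210 = 0.561.

A ≈ 0.44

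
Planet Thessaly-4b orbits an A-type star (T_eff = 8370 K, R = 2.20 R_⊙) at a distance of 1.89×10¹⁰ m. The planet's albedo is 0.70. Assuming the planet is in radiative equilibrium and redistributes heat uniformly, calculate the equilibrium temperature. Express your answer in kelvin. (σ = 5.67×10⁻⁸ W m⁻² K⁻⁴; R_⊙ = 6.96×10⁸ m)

T_eq ≈ 1250 K

R_⋆ = 2.20 × 6.96×10⁸ = 1.53×10⁹ m.
L = 4πR_⋆²σT_⋆⁴ = 4π(1.53×10⁹)² × 5.67×10⁻⁸ × (8370)⁴ = 8.20×10²⁷ W.
S = L/(4πd²) = 1.83×10⁶ W m⁻².
Energy balance: absorbed = emitted ⇒ πR²·S(1−A) = 4πR²·σT_eq⁴, so T_eq⁴ = S(1−A)/(4σ).
T_eq = [1.83×10⁶ × 0.30 / (4 × 5.67×10⁻⁸)]^(1/4) = (2.42×10¹²)^(1/4) = 1250 K.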